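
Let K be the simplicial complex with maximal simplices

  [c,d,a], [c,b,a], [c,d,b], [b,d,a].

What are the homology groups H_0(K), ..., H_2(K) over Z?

H_0 ≅ Z,  H_1 = 0,  H_2 ≅ Z.

Fix the vertex order a < b < c < d and write every simplex with vertices in increasing order. Then dim K = 2 and the simplices of K are:

  0-simplices (4): a, b, c, d
  1-simplices (6): ab, ac, ad, bc, bd, cd
  2-simplices (4): abc, abd, acd, bcd

so the chain groups are C_0 ≅ Z^4, C_1 ≅ Z^6, C_2 ≅ Z^4.

Boundary ∂_1: C_1 → C_0 sends each edge [p,q] (with p < q) to q − p. For instance
  ∂bc = c − b.
The resulting 4×6 matrix has rank 3, and its Smith normal form has invariant factors (1,1,1).

Boundary ∂_2: C_2 → C_1 acts by ∂[p,q,r] = [q,r] − [p,r] + [p,q]. For instance
  ∂acd = cd − ad + ac,
  ∂bcd = cd − bd + bc.
The resulting 6×4 matrix has rank 3, and its Smith normal form has invariant factors (1,1,1).

From H_k ≅ ker(∂_k) / im(∂_{k+1}) we obtain:

  H_0: rank C_0 − rank ∂_1 = 4 − 3 = 1, and the invariant factors of ∂_1 are all 1, so H_0 ≅ Z.
  H_1: rank ker ∂_1 − rank ∂_2 = (6 − 3) − 3 = 0, and the invariant factors of ∂_2 are all 1, so H_1 ≅ 0.
  H_2: rank ker ∂_2 − rank ∂_3 = (4 − 3) − 0 = 1, and there is no ∂_3, so H_2 ≅ Z.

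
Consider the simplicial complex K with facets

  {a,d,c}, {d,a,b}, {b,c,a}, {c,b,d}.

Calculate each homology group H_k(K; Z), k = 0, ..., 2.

H_0 = Z,  H_1 = 0,  H_2 = Z.

We work with the vertex ordering a < b < c < d. The simplices of K, each written with vertices in increasing order, are:

  0-simplices (4): a, b, c, d
  1-simplices (6): ab, ac, ad, bc, bd, cd
  2-simplices (4): abc, abd, acd, bcd

giving chain groups C_0 ≅ Z^4, C_1 ≅ Z^6, C_2 ≅ Z^4.

Boundary ∂_1: C_1 → C_0 maps an edge to its endpoints' difference, ∂[p,q] = q − p. For instance
  ∂bc = c − b.
This gives a 4×6 integer matrix of rank 3; reducing to Smith normal form yields diagonal entries (1,1,1).

Boundary ∂_2: C_2 → C_1 maps a triangle to the signed sum of its edges. For instance
  ∂abc = bc − ac + ab,
  ∂acd = cd − ad + ac.
The resulting 6×4 matrix has rank 3, and its Smith normal form has invariant factors (1,1,1).

Now H_k = ker ∂_k / im ∂_{k+1}, so:

  H_0: rank C_0 − rank ∂_1 = 4 − 3 = 1, and the invariant factors of ∂_1 are all 1, so H_0 = Z.
  H_1: rank ker ∂_1 − rank ∂_2 = (6 − 3) − 3 = 0, and the invariant factors of ∂_2 are all 1, so H_1 = 0.
  H_2: rank ker ∂_2 − rank ∂_3 = (4 − 3) − 0 = 1, and there is no ∂_3, so H_2 = Z.

(K is a triangulation of the 2-sphere S^2.)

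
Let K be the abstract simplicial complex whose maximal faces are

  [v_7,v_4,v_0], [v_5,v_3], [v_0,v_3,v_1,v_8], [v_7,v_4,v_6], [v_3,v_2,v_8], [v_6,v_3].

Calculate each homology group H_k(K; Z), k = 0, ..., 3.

H_0 = Z,  H_1 = Z,  H_2 = 0,  H_3 = 0.

Order the vertices as v_0 < v_1 < v_2 < v_3 < v_4 < v_5 < v_6 < v_7 < v_8. Listing each simplex with vertices in this order, K has dimension 3 with simplices:

  0-simplices (9): [v_0], [v_1], [v_2], [v_3], [v_4], [v_5], [v_6], [v_7], [v_8]
  1-simplices (15): (15 of them)
  2-simplices (7): [v_0,v_1,v_3], [v_0,v_1,v_8], [v_0,v_3,v_8], [v_0,v_4,v_7], [v_1,v_3,v_8], [v_2,v_3,v_8], [v_4,v_6,v_7]
  3-simplices (1): [v_0,v_1,v_3,v_8]

Hence C_0 ≅ Z^9, C_1 ≅ Z^15, C_2 ≅ Z^7, C_3 ≅ Z^1.

The boundary map ∂_1: C_1 → C_0 sends each edge [p,q] (with p < q) to q − p. For instance
  ∂[v_3,v_5] = [v_5] − [v_3].
As a 9×15 matrix over Z this has rank 8, with invariant factors (1,1,1,1,1,1,1,1).

The boundary map ∂_2: C_2 → C_1 sends each 2-simplex [p,q,r] to [q,r] − [p,r] + [p,q]. For instance
  ∂[v_0,v_1,v_8] = [v_1,v_8] − [v_0,v_8] + [v_0,v_1],
  ∂[v_0,v_1,v_3] = [v_1,v_3] − [v_0,v_3] + [v_0,v_1].
This gives a 15×7 integer matrix of rank 6; reducing to Smith normal form yields diagonal entries (1,1,1,1,1,1).

∂_3: C_3 → C_2 sends each 3-simplex σ to the alternating sum Σ_i (−1)^i (σ with its i-th vertex removed). For instance
  ∂[v_0,v_1,v_3,v_8] = [v_1,v_3,v_8] − [v_0,v_3,v_8] + [v_0,v_1,v_8] − [v_0,v_1,v_3].
The 7×1 boundary matrix has rank 1 and Smith normal form diag(1).

Now H_k = ker ∂_k / im ∂_{k+1}, so:

  H_0: rank C_0 − rank ∂_1 = 9 − 8 = 1, and the invariant factors of ∂_1 are all 1, so H_0 = Z.
  H_1: rank ker ∂_1 − rank ∂_2 = (15 − 8) − 6 = 1, and the invariant factors of ∂_2 are all 1, so H_1 = Z.
  H_2: rank ker ∂_2 − rank ∂_3 = (7 − 6) − 1 = 0, and the invariant factors of ∂_3 are all 1, so H_2 = 0.
  H_3: rank ker ∂_3 − rank ∂_4 = (1 − 1) − 0 = 0, and there is no ∂_4, so H_3 = 0.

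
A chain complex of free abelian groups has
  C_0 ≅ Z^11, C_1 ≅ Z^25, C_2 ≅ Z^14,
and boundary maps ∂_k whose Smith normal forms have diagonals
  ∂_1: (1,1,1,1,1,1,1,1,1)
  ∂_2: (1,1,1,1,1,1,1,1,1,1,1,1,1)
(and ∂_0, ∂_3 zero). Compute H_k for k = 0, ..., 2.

H_0 = Z^2,  H_1 = Z^3,  H_2 = Z.

H_0: b_0 = 11 − 0 − 9 = 2; torsion from ∂_1 factors > 1: none. So H_0 = Z^2.
H_1: b_1 = 25 − 9 − 13 = 3; torsion from ∂_2 factors > 1: none. So H_1 = Z^3.
H_2: b_2 = 14 − 13 − 0 = 1; torsion from ∂_3 factors > 1: none. So H_2 = Z.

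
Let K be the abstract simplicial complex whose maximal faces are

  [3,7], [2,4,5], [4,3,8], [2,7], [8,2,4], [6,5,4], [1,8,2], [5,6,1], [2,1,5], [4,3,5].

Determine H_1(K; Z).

Fix the vertex order 1 < 2 < 3 < 4 < 5 < 6 < 7 < 8 and write every simplex with vertices in increasing order. Then dim K = 2 and the simplices of K are:

  0-simplices (8): [1], [2], [3], [4], [5], [6], [7], [8]
  1-simplices (16): [1,2], [1,5], [1,6], [1,8], [2,4], [2,5], [2,7], [2,8], [3,4], [3,5], [3,7], [3,8], [4,5], [4,6], [4,8], [5,6]
  2-simplices (8): [1,2,5], [1,2,8], [1,5,6], [2,4,5], [2,4,8], [3,4,5], [3,4,8], [4,5,6]

giving chain groups C_0 ≅ Z^8, C_1 ≅ Z^16, C_2 ≅ Z^8.

The boundary map ∂_1: C_1 → C_0 sends each edge [p,q] (with p < q) to q − p. For instance
  ∂[2,5] = [5] − [2].
This gives a 8×16 integer matrix of rank 7; reducing to Smith normal form yields diagonal entries (1,1,1,1,1,1,1).

∂_2: C_2 → C_1 acts by ∂[p,q,r] = [q,r] − [p,r] + [p,q]. For instance
  ∂[3,4,5] = [4,5] − [3,5] + [3,4],
  ∂[1,2,5] = [2,5] − [1,5] + [1,2].
The 16×8 boundary matrix has rank 8 and Smith normal form diag(1,1,1,1,1,1,1,1).

Computing H_k = (kernel of ∂_k) / (image of ∂_{k+1}):

  H_1: rank ker ∂_1 − rank ∂_2 = (16 − 7) − 8 = 1, and the invariant factors of ∂_2 are all 1, so H_1 ≅ Z.

H_1 = Z.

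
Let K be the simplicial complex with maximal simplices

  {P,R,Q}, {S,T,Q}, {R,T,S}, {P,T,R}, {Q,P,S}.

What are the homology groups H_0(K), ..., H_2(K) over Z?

We work with the vertex ordering P < Q < R < S < T. The simplices of K, each written with vertices in increasing order, are:

  0-simplices (5): P, Q, R, S, T
  1-simplices (10): PQ, PR, PS, PT, QR, QS, QT, RS, RT, ST
  2-simplices (5): PQR, PQS, PRT, QST, RST

Hence C_0 ≅ Z^5, C_1 ≅ Z^10, C_2 ≅ Z^5.

The boundary map ∂_1: C_1 → C_0 is given by ∂[p,q] = [q] − [p]. For instance
  ∂PQ = Q − P.
As a 5×10 matrix over Z this has rank 4, with invariant factors (1,1,1,1).

Boundary ∂_2: C_2 → C_1 sends each 2-simplex [p,q,r] to [q,r] − [p,r] + [p,q]. For instance
  ∂PQS = QS − PS + PQ,
  ∂PQR = QR − PR + PQ.
As a 10×5 matrix over Z this has rank 5, with invariant factors (1,1,1,1,1).

Now H_k = ker ∂_k / im ∂_{k+1}, so:

  H_0: rank C_0 − rank ∂_1 = 5 − 4 = 1, and the invariant factors of ∂_1 are all 1, so H_0 ≅ Z.
  H_1: rank ker ∂_1 − rank ∂_2 = (10 − 4) − 5 = 1, and the invariant factors of ∂_2 are all 1, so H_1 ≅ Z.
  H_2: rank ker ∂_2 − rank ∂_3 = (5 − 5) − 0 = 0, and there is no ∂_3, so H_2 ≅ 0.

H_0 ≅ Z,  H_1 ≅ Z,  H_2 = 0.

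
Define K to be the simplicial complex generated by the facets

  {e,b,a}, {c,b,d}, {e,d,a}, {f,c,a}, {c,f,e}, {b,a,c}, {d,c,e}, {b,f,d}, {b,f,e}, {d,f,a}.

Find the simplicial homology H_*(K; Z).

H_0 = Z,  H_1 = Z/2Z,  H_2 = 0.

K has 6 vertices, 15 edges, 10 triangles.
rank ∂_0 = 0, rank ∂_1 = 5 ⇒ b_0 = 6 − 0 − 5 = 1; all invariant factors of ∂_1 are 1 so no torsion. So H_0 = Z.
rank ∂_1 = 5, rank ∂_2 = 10 ⇒ b_1 = 15 − 5 − 10 = 0; ∂_2 has invariant factor(s) [2] giving torsion. So H_1 = Z/2Z.
rank ∂_2 = 10, rank ∂_3 = 0 ⇒ b_2 = 10 − 10 − 0 = 0. So H_2 = 0.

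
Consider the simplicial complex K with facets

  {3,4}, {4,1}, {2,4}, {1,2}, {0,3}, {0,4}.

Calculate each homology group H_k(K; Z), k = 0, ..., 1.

We work with the vertex ordering 0 < 1 < 2 < 3 < 4. The simplices of K, each written with vertices in increasing order, are:

  0-simplices (5): [0], [1], [2], [3], [4]
  1-simplices (6): [0,3], [0,4], [1,2], [1,4], [2,4], [3,4]

giving chain groups C_0 ≅ Z^5, C_1 ≅ Z^6.

The boundary map ∂_1: C_1 → C_0 sends each edge [p,q] (with p < q) to q − p.
The 5×6 boundary matrix has rank 4 and Smith normal form diag(1,1,1,1).

Now H_k = ker ∂_k / im ∂_{k+1}, so:

  H_0: rank C_0 − rank ∂_1 = 5 − 4 = 1, and the invariant factors of ∂_1 are all 1, so H_0 = Z.
  H_1: rank ker ∂_1 − rank ∂_2 = (6 − 4) − 0 = 2, and there is no ∂_2, so H_1 = Z^2.

H_0 = Z,  H_1 = Z^2.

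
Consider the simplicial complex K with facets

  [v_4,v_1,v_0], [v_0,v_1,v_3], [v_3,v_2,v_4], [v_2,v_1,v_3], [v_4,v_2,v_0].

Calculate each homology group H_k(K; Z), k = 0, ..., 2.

Take the total order v_0 < v_1 < v_2 < v_3 < v_4 on the vertex set. Then K (dimension 2) consists of the simplices:

  0-simplices (5): [v_0], [v_1], [v_2], [v_3], [v_4]
  1-simplices (10): [v_0,v_1], [v_0,v_2], [v_0,v_3], [v_0,v_4], [v_1,v_2], [v_1,v_3], [v_1,v_4], [v_2,v_3], [v_2,v_4], [v_3,v_4]
  2-simplices (5): [v_0,v_1,v_3], [v_0,v_1,v_4], [v_0,v_2,v_4], [v_1,v_2,v_3], [v_2,v_3,v_4]

giving chain groups C_0 ≅ Z^5, C_1 ≅ Z^10, C_2 ≅ Z^5.

The boundary map ∂_1: C_1 → C_0 is given by ∂[p,q] = [q] − [p].
The 5×10 boundary matrix has rank 4 and Smith normal form diag(1,1,1,1).

Boundary ∂_2: C_2 → C_1 maps a triangle to the signed sum of its edges. For instance
  ∂[v_0,v_1,v_3] = [v_1,v_3] − [v_0,v_3] + [v_0,v_1],
  ∂[v_0,v_1,v_4] = [v_1,v_4] − [v_0,v_4] + [v_0,v_1].
The resulting 10×5 matrix has rank 5, and its Smith normal form has invariant factors (1,1,1,1,1).

Now H_k = ker ∂_k / im ∂_{k+1}, so:

  H_0: rank C_0 − rank ∂_1 = 5 − 4 = 1, and the invariant factors of ∂_1 are all 1, so H_0 = Z.
  H_1: rank ker ∂_1 − rank ∂_2 = (10 − 4) − 5 = 1, and the invariant factors of ∂_2 are all 1, so H_1 = Z.
  H_2: rank ker ∂_2 − rank ∂_3 = (5 − 5) − 0 = 0, and there is no ∂_3, so H_2 = 0.

H_0 = Z,  H_1 = Z,  H_2 = 0.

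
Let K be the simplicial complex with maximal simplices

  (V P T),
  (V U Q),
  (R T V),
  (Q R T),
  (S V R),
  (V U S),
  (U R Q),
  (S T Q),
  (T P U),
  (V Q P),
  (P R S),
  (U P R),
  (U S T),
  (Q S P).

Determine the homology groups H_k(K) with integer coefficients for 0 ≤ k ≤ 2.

H_0 ≅ Z,  H_1 ≅ Z^2,  H_2 ≅ Z.

Take the total order P < Q < R < S < T < U < V on the vertex set. Then K (dimension 2) consists of the simplices:

  0-simplices (7): P, Q, R, S, T, U, V
  1-simplices (21): PQ, PR, PS, PT, PU, PV, QR, QS, QT, QU, QV, RS, RT, RU, RV, ST, SU, SV, TU, TV, UV
  2-simplices (14): PQS, PQV, PRS, PRU, PTU, PTV, QRT, QRU, QST, QUV, RSV, RTV, STU, SUV

Hence C_0 ≅ Z^7, C_1 ≅ Z^21, C_2 ≅ Z^14.

The boundary map ∂_1: C_1 → C_0 is given by ∂[p,q] = [q] − [p]. For instance
  ∂RS = S − R.
This gives a 7×21 integer matrix of rank 6; reducing to Smith normal form yields diagonal entries (1,1,1,1,1,1).

Boundary ∂_2: C_2 → C_1 sends each 2-simplex [p,q,r] to [q,r] − [p,r] + [p,q]. For instance
  ∂QST = ST − QT + QS,
  ∂QRT = RT − QT + QR.
The resulting 21×14 matrix has rank 13, and its Smith normal form has invariant factors (1,1,1,1,1,1,1,1,1,1,1,1,1).

Computing H_k = (kernel of ∂_k) / (image of ∂_{k+1}):

  H_0: rank C_0 − rank ∂_1 = 7 − 6 = 1, and the invariant factors of ∂_1 are all 1, so H_0 ≅ Z.
  H_1: rank ker ∂_1 − rank ∂_2 = (21 − 6) − 13 = 2, and the invariant factors of ∂_2 are all 1, so H_1 ≅ Z^2.
  H_2: rank ker ∂_2 − rank ∂_3 = (14 − 13) − 0 = 1, and there is no ∂_3, so H_2 ≅ Z.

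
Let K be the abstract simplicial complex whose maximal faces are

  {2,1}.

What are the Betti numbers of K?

K has 2 vertices, 1 edge.
rank ∂_0 = 0, rank ∂_1 = 1 ⇒ b_0 = 2 − 0 − 1 = 1; all invariant factors of ∂_1 are 1 so no torsion. So H_0 = Z.
rank ∂_1 = 1, rank ∂_2 = 0 ⇒ b_1 = 1 − 1 − 0 = 0. So H_1 = 0.

b_0 = 1, b_1 = 0.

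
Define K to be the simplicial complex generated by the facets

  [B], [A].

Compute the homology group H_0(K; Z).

H_0 ≅ Z^2.

Order the vertices as A < B. Listing each simplex with vertices in this order, K has dimension 0 with simplices:

  0-simplices (2): A, B

Hence C_0 ≅ Z^2.

Now H_k = ker ∂_k / im ∂_{k+1}, so:

  H_0: rank C_0 − rank ∂_1 = 2 − 0 = 2, and there is no ∂_1, so H_0 = Z^2.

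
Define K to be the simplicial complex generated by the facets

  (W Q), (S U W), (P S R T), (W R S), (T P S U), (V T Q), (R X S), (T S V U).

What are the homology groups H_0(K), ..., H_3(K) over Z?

H_0 ≅ Z,  H_1 ≅ Z,  H_2 = 0,  H_3 = 0.

Fix the vertex order P < Q < R < S < T < U < V < W < X and write every simplex with vertices in increasing order. Then dim K = 3 and the simplices of K are:

  0-simplices (9): P, Q, R, S, T, U, V, W, X
  1-simplices (20): PR, PS, PT, PU, QT, QV, QW, RS, RT, RW, RX, ST, SU, SV, SW, SX, TU, TV, UV, UW
  2-simplices (14): PRS, PRT, PST, PSU, PTU, QTV, RST, RSW, RSX, STU, STV, SUV, SUW, TUV
  3-simplices (3): PRST, PSTU, STUV

giving chain groups C_0 ≅ Z^9, C_1 ≅ Z^20, C_2 ≅ Z^14, C_3 ≅ Z^3.

The boundary map ∂_1: C_1 → C_0 is given by ∂[p,q] = [q] − [p]. For instance
  ∂PT = T − P.
This gives a 9×20 integer matrix of rank 8; reducing to Smith normal form yields diagonal entries (1,1,1,1,1,1,1,1).

Boundary ∂_2: C_2 → C_1 sends each 2-simplex [p,q,r] to [q,r] − [p,r] + [p,q]. For instance
  ∂SUV = UV − SV + SU,
  ∂QTV = TV − QV + QT.
As a 20×14 matrix over Z this has rank 11, with invariant factors (1,1,1,1,1,1,1,1,1,1,1).

∂_3: C_3 → C_2 sends each 3-simplex σ to the alternating sum Σ_i (−1)^i (σ with its i-th vertex removed). For instance
  ∂PSTU = STU − PTU + PSU − PST,
  ∂STUV = TUV − SUV + STV − STU.
This gives a 14×3 integer matrix of rank 3; reducing to Smith normal form yields diagonal entries (1,1,1).

Reading off H_k = ker ∂_k / im ∂_{k+1}:

  H_0: rank C_0 − rank ∂_1 = 9 − 8 = 1, and the invariant factors of ∂_1 are all 1, so H_0 ≅ Z.
  H_1: rank ker ∂_1 − rank ∂_2 = (20 − 8) − 11 = 1, and the invariant factors of ∂_2 are all 1, so H_1 ≅ Z.
  H_2: rank ker ∂_2 − rank ∂_3 = (14 − 11) − 3 = 0, and the invariant factors of ∂_3 are all 1, so H_2 ≅ 0.
  H_3: rank ker ∂_3 − rank ∂_4 = (3 − 3) − 0 = 0, and there is no ∂_4, so H_3 ≅ 0.

As a check, the Euler characteristic is 9 − 20 + 14 − 3 = 0, which agrees with 1 − 1 + 0 − 0 = 0.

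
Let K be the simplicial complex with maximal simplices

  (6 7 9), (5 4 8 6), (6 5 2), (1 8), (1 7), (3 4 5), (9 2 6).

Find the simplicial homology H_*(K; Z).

H_0 = Z,  H_1 = Z,  H_2 = 0,  H_3 = 0.

Take the total order 1 < 2 < 3 < 4 < 5 < 6 < 7 < 8 < 9 on the vertex set. Then K (dimension 3) consists of the simplices:

  0-simplices (9): [1], [2], [3], [4], [5], [6], [7], [8], [9]
  1-simplices (16): [1,7], [1,8], [2,5], [2,6], [2,9], [3,4], [3,5], [4,5], [4,6], [4,8], [5,6], [5,8], [6,7], [6,8], [6,9], [7,9]
  2-simplices (8): [2,5,6], [2,6,9], [3,4,5], [4,5,6], [4,5,8], [4,6,8], [5,6,8], [6,7,9]
  3-simplices (1): [4,5,6,8]

giving chain groups C_0 ≅ Z^9, C_1 ≅ Z^16, C_2 ≅ Z^8, C_3 ≅ Z^1.

The boundary map ∂_1: C_1 → C_0 is given by ∂[p,q] = [q] − [p]. For instance
  ∂[1,7] = [7] − [1].
As a 9×16 matrix over Z this has rank 8, with invariant factors (1,1,1,1,1,1,1,1).

Boundary ∂_2: C_2 → C_1 sends each 2-simplex [p,q,r] to [q,r] − [p,r] + [p,q]. For instance
  ∂[4,6,8] = [6,8] − [4,8] + [4,6],
  ∂[4,5,6] = [5,6] − [4,6] + [4,5].
This gives a 16×8 integer matrix of rank 7; reducing to Smith normal form yields diagonal entries (1,1,1,1,1,1,1).

Boundary ∂_3: C_3 → C_2 sends each 3-simplex σ to the alternating sum Σ_i (−1)^i (σ with its i-th vertex removed). For instance
  ∂[4,5,6,8] = [5,6,8] − [4,6,8] + [4,5,8] − [4,5,6].
As a 8×1 matrix over Z this has rank 1, with invariant factors (1).

From H_k ≅ ker(∂_k) / im(∂_{k+1}) we obtain:

  H_0: rank C_0 − rank ∂_1 = 9 − 8 = 1, and the invariant factors of ∂_1 are all 1, so H_0 ≅ Z.
  H_1: rank ker ∂_1 − rank ∂_2 = (16 − 8) − 7 = 1, and the invariant factors of ∂_2 are all 1, so H_1 ≅ Z.
  H_2: rank ker ∂_2 − rank ∂_3 = (8 − 7) − 1 = 0, and the invariant factors of ∂_3 are all 1, so H_2 ≅ 0.
  H_3: rank ker ∂_3 − rank ∂_4 = (1 − 1) − 0 = 0, and there is no ∂_4, so H_3 ≅ 0.

As a check, the Euler characteristic is 9 − 16 + 8 − 1 = 0, which agrees with 1 − 1 + 0 − 0 = 0.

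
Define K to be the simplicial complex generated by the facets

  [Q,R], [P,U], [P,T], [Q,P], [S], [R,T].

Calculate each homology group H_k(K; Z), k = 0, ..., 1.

H_0 ≅ Z^2,  H_1 ≅ Z.

Order the vertices as P < Q < R < S < T < U. Listing each simplex with vertices in this order, K has dimension 1 with simplices:

  0-simplices (6): P, Q, R, S, T, U
  1-simplices (5): PQ, PT, PU, QR, RT

Hence C_0 ≅ Z^6, C_1 ≅ Z^5.

Boundary ∂_1: C_1 → C_0 is given by ∂[p,q] = [q] − [p].
The 6×5 boundary matrix has rank 4 and Smith normal form diag(1,1,1,1).

Reading off H_k = ker ∂_k / im ∂_{k+1}:

  H_0: rank C_0 − rank ∂_1 = 6 − 4 = 2, and the invariant factors of ∂_1 are all 1, so H_0 ≅ Z^2.
  H_1: rank ker ∂_1 − rank ∂_2 = (5 − 4) − 0 = 1, and there is no ∂_2, so H_1 ≅ Z.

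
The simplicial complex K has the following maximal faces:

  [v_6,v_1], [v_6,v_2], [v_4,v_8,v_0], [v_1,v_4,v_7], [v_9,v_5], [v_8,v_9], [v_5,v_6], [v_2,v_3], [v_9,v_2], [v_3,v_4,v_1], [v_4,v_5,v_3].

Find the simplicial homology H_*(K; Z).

Fix the vertex order v_0 < v_1 < v_2 < v_3 < v_4 < v_5 < v_6 < v_7 < v_8 < v_9 and write every simplex with vertices in increasing order. Then dim K = 2 and the simplices of K are:

  0-simplices (10): [v_0], [v_1], [v_2], [v_3], [v_4], [v_5], [v_6], [v_7], [v_8], [v_9]
  1-simplices (17): (17 of them)
  2-simplices (4): [v_0,v_4,v_8], [v_1,v_3,v_4], [v_1,v_4,v_7], [v_3,v_4,v_5]

so the chain groups are C_0 ≅ Z^10, C_1 ≅ Z^17, C_2 ≅ Z^4.

The boundary map ∂_1: C_1 → C_0 sends each edge [p,q] (with p < q) to q − p. For instance
  ∂[v_1,v_6] = [v_6] − [v_1].
As a 10×17 matrix over Z this has rank 9, with invariant factors (1,1,1,1,1,1,1,1,1).

The boundary map ∂_2: C_2 → C_1 sends each 2-simplex [p,q,r] to [q,r] − [p,r] + [p,q]. For instance
  ∂[v_1,v_4,v_7] = [v_4,v_7] − [v_1,v_7] + [v_1,v_4],
  ∂[v_1,v_3,v_4] = [v_3,v_4] − [v_1,v_4] + [v_1,v_3].
The resulting 17×4 matrix has rank 4, and its Smith normal form has invariant factors (1,1,1,1).

Now H_k = ker ∂_k / im ∂_{k+1}, so:

  H_0: rank C_0 − rank ∂_1 = 10 − 9 = 1, and the invariant factors of ∂_1 are all 1, so H_0 = Z.
  H_1: rank ker ∂_1 − rank ∂_2 = (17 − 9) − 4 = 4, and the invariant factors of ∂_2 are all 1, so H_1 = Z^4.
  H_2: rank ker ∂_2 − rank ∂_3 = (4 − 4) − 0 = 0, and there is no ∂_3, so H_2 = 0.

H_0 = Z,  H_1 = Z^4,  H_2 = 0.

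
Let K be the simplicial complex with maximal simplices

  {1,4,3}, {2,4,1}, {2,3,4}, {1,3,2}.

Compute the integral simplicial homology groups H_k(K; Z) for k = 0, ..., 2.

H_0 ≅ Z,  H_1 = 0,  H_2 ≅ Z.

Fix the vertex order 1 < 2 < 3 < 4 and write every simplex with vertices in increasing order. Then dim K = 2 and the simplices of K are:

  0-simplices (4): [1], [2], [3], [4]
  1-simplices (6): [1,2], [1,3], [1,4], [2,3], [2,4], [3,4]
  2-simplices (4): [1,2,3], [1,2,4], [1,3,4], [2,3,4]

so the chain groups are C_0 ≅ Z^4, C_1 ≅ Z^6, C_2 ≅ Z^4.

The boundary map ∂_1: C_1 → C_0 is given by ∂[p,q] = [q] − [p]. For instance
  ∂[1,2] = [2] − [1].
As a 4×6 matrix over Z this has rank 3, with invariant factors (1,1,1).

The boundary map ∂_2: C_2 → C_1 acts by ∂[p,q,r] = [q,r] − [p,r] + [p,q]. For instance
  ∂[1,2,3] = [2,3] − [1,3] + [1,2],
  ∂[1,3,4] = [3,4] − [1,4] + [1,3].
The resulting 6×4 matrix has rank 3, and its Smith normal form has invariant factors (1,1,1).

Now H_k = ker ∂_k / im ∂_{k+1}, so:

  H_0: rank C_0 − rank ∂_1 = 4 − 3 = 1, and the invariant factors of ∂_1 are all 1, so H_0 = Z.
  H_1: rank ker ∂_1 − rank ∂_2 = (6 − 3) − 3 = 0, and the invariant factors of ∂_2 are all 1, so H_1 = 0.
  H_2: rank ker ∂_2 − rank ∂_3 = (4 − 3) − 0 = 1, and there is no ∂_3, so H_2 = Z.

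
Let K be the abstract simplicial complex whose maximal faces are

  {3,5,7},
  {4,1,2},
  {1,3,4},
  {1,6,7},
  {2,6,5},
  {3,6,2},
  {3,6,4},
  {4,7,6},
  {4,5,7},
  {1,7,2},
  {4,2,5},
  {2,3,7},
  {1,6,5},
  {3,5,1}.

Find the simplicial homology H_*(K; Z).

H_0 = Z,  H_1 = Z^2,  H_2 = Z.

Order the vertices as 1 < 2 < 3 < 4 < 5 < 6 < 7. Listing each simplex with vertices in this order, K has dimension 2 with simplices:

  0-simplices (7): [1], [2], [3], [4], [5], [6], [7]
  1-simplices (21): [1,2], [1,3], [1,4], [1,5], [1,6], [1,7], [2,3], [2,4], [2,5], [2,6], [2,7], [3,4], [3,5], [3,6], [3,7], [4,5], [4,6], [4,7], [5,6], [5,7], [6,7]
  2-simplices (14): [1,2,4], [1,2,7], [1,3,4], [1,3,5], [1,5,6], [1,6,7], [2,3,6], [2,3,7], [2,4,5], [2,5,6], [3,4,6], [3,5,7], [4,5,7], [4,6,7]

giving chain groups C_0 ≅ Z^7, C_1 ≅ Z^21, C_2 ≅ Z^14.

Boundary ∂_1: C_1 → C_0 sends each edge [p,q] (with p < q) to q − p.
This gives a 7×21 integer matrix of rank 6; reducing to Smith normal form yields diagonal entries (1,1,1,1,1,1).

Boundary ∂_2: C_2 → C_1 sends each 2-simplex [p,q,r] to [q,r] − [p,r] + [p,q]. For instance
  ∂[2,3,6] = [3,6] − [2,6] + [2,3],
  ∂[1,3,4] = [3,4] − [1,4] + [1,3].
As a 21×14 matrix over Z this has rank 13, with invariant factors (1,1,1,1,1,1,1,1,1,1,1,1,1).

From H_k ≅ ker(∂_k) / im(∂_{k+1}) we obtain:

  H_0: rank C_0 − rank ∂_1 = 7 − 6 = 1, and the invariant factors of ∂_1 are all 1, so H_0 = Z.
  H_1: rank ker ∂_1 − rank ∂_2 = (21 − 6) − 13 = 2, and the invariant factors of ∂_2 are all 1, so H_1 = Z^2.
  H_2: rank ker ∂_2 − rank ∂_3 = (14 − 13) − 0 = 1, and there is no ∂_3, so H_2 = Z.

As a check, the Euler characteristic is 7 − 21 + 14 = 0, which agrees with 1 − 2 + 1 = 0.
(K is a triangulation of the torus T^2.)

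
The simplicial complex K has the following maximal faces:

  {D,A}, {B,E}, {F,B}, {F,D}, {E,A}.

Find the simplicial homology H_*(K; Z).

H_0 = Z,  H_1 = Z.

Take the total order A < B < D < E < F on the vertex set. Then K (dimension 1) consists of the simplices:

  0-simplices (5): A, B, D, E, F
  1-simplices (5): AD, AE, BE, BF, DF

so the chain groups are C_0 ≅ Z^5, C_1 ≅ Z^5.

The boundary map ∂_1: C_1 → C_0 sends each edge [p,q] (with p < q) to q − p. For instance
  ∂BE = E − B.
As a 5×5 matrix over Z this has rank 4, with invariant factors (1,1,1,1).

Computing H_k = (kernel of ∂_k) / (image of ∂_{k+1}):

  H_0: rank C_0 − rank ∂_1 = 5 − 4 = 1, and the invariant factors of ∂_1 are all 1, so H_0 ≅ Z.
  H_1: rank ker ∂_1 − rank ∂_2 = (5 − 4) − 0 = 1, and there is no ∂_2, so H_1 ≅ Z.

As a check, the Euler characteristic is 5 − 5 = 0, which agrees with 1 − 1 = 0.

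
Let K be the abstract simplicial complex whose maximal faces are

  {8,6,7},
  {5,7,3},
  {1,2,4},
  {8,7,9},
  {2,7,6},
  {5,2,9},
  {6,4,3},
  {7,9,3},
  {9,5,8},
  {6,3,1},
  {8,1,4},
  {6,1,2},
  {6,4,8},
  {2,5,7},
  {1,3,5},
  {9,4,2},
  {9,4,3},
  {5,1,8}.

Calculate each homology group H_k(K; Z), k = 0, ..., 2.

H_0 ≅ Z,  H_1 ≅ Z ⊕ Z/2,  H_2 = 0.

We work with the vertex ordering 1 < 2 < 3 < 4 < 5 < 6 < 7 < 8 < 9. The simplices of K, each written with vertices in increasing order, are:

  0-simplices (9): [1], [2], [3], [4], [5], [6], [7], [8], [9]
  1-simplices (27): (27 of them)
  2-simplices (18): [1,2,4], [1,2,6], [1,3,5], [1,3,6], [1,4,8], [1,5,8], [2,4,9], [2,5,7], [2,5,9], [2,6,7], [3,4,6], [3,4,9], [3,5,7], [3,7,9], [4,6,8], [5,8,9], [6,7,8], [7,8,9]

Hence C_0 ≅ Z^9, C_1 ≅ Z^27, C_2 ≅ Z^18.

The boundary map ∂_1: C_1 → C_0 sends each edge [p,q] (with p < q) to q − p. For instance
  ∂[3,5] = [5] − [3].
This gives a 9×27 integer matrix of rank 8; reducing to Smith normal form yields diagonal entries (1,1,1,1,1,1,1,1).

The boundary map ∂_2: C_2 → C_1 maps a triangle to the signed sum of its edges. For instance
  ∂[4,6,8] = [6,8] − [4,8] + [4,6],
  ∂[7,8,9] = [8,9] − [7,9] + [7,8].
The 27×18 boundary matrix has rank 18 and Smith normal form diag(1,1,1,1,1,1,1,1,1,1,1,1,1,1,1,1,1,2).

Reading off H_k = ker ∂_k / im ∂_{k+1}:

  H_0: rank C_0 − rank ∂_1 = 9 − 8 = 1, and the invariant factors of ∂_1 are all 1, so H_0 = Z.
  H_1: rank ker ∂_1 − rank ∂_2 = (27 − 8) − 18 = 1, and ∂_2 has invariant factor 2 > 1, so H_1 = Z ⊕ Z/2.
  H_2: rank ker ∂_2 − rank ∂_3 = (18 − 18) − 0 = 0, and there is no ∂_3, so H_2 = 0.

As a check, the Euler characteristic is 9 − 27 + 18 = 0, which agrees with 1 − 1 + 0 = 0.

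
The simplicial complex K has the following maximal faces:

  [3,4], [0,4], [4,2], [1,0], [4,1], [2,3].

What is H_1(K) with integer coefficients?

We work with the vertex ordering 0 < 1 < 2 < 3 < 4. The simplices of K, each written with vertices in increasing order, are:

  0-simplices (5): [0], [1], [2], [3], [4]
  1-simplices (6): [0,1], [0,4], [1,4], [2,3], [2,4], [3,4]

so the chain groups are C_0 ≅ Z^5, C_1 ≅ Z^6.

Boundary ∂_1: C_1 → C_0 is given by ∂[p,q] = [q] − [p]. For instance
  ∂[3,4] = [4] − [3].
The resulting 5×6 matrix has rank 4, and its Smith normal form has invariant factors (1,1,1,1).

Reading off H_k = ker ∂_k / im ∂_{k+1}:

  H_1: rank ker ∂_1 − rank ∂_2 = (6 − 4) − 0 = 2, and there is no ∂_2, so H_1 = Z^2.

H_1 = Z^2.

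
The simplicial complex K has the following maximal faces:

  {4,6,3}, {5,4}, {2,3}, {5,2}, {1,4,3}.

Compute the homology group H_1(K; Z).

H_1 = Z.

Order the vertices as 1 < 2 < 3 < 4 < 5 < 6. Listing each simplex with vertices in this order, K has dimension 2 with simplices:

  0-simplices (6): [1], [2], [3], [4], [5], [6]
  1-simplices (8): [1,3], [1,4], [2,3], [2,5], [3,4], [3,6], [4,5], [4,6]
  2-simplices (2): [1,3,4], [3,4,6]

so the chain groups are C_0 ≅ Z^6, C_1 ≅ Z^8, C_2 ≅ Z^2.

∂_1: C_1 → C_0 maps an edge to its endpoints' difference, ∂[p,q] = q − p. For instance
  ∂[1,4] = [4] − [1].
This gives a 6×8 integer matrix of rank 5; reducing to Smith normal form yields diagonal entries (1,1,1,1,1).

∂_2: C_2 → C_1 sends each 2-simplex [p,q,r] to [q,r] − [p,r] + [p,q]. For instance
  ∂[1,3,4] = [3,4] − [1,4] + [1,3],
  ∂[3,4,6] = [4,6] − [3,6] + [3,4].
This gives a 8×2 integer matrix of rank 2; reducing to Smith normal form yields diagonal entries (1,1).

From H_k ≅ ker(∂_k) / im(∂_{k+1}) we obtain:

  H_1: rank ker ∂_1 − rank ∂_2 = (8 − 5) − 2 = 1, and the invariant factors of ∂_2 are all 1, so H_1 ≅ Z.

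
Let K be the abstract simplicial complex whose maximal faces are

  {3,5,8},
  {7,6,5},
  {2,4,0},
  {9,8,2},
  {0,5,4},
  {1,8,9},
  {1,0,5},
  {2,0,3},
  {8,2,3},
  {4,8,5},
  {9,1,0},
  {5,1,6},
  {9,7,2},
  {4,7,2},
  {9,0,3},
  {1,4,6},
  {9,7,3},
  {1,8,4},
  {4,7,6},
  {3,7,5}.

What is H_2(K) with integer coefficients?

H_2 ≅ 0.

K has 10 vertices, 30 edges, 20 triangles.
rank ∂_2 = 20, rank ∂_3 = 0 ⇒ b_2 = 20 − 20 − 0 = 0. So H_2 ≅ 0.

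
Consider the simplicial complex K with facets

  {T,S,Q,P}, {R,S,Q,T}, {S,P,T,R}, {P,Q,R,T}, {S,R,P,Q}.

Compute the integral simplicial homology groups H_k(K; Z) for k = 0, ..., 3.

H_0 = Z,  H_1 = 0,  H_2 = 0,  H_3 = Z.

Order the vertices as P < Q < R < S < T. Listing each simplex with vertices in this order, K has dimension 3 with simplices:

  0-simplices (5): P, Q, R, S, T
  1-simplices (10): PQ, PR, PS, PT, QR, QS, QT, RS, RT, ST
  2-simplices (10): PQR, PQS, PQT, PRS, PRT, PST, QRS, QRT, QST, RST
  3-simplices (5): PQRS, PQRT, PQST, PRST, QRST

giving chain groups C_0 ≅ Z^5, C_1 ≅ Z^10, C_2 ≅ Z^10, C_3 ≅ Z^5.

Boundary ∂_1: C_1 → C_0 sends each edge [p,q] (with p < q) to q − p.
The 5×10 boundary matrix has rank 4 and Smith normal form diag(1,1,1,1).

Boundary ∂_2: C_2 → C_1 acts by ∂[p,q,r] = [q,r] − [p,r] + [p,q]. For instance
  ∂RST = ST − RT + RS,
  ∂QRS = RS − QS + QR.
This gives a 10×10 integer matrix of rank 6; reducing to Smith normal form yields diagonal entries (1,1,1,1,1,1).

∂_3: C_3 → C_2 sends each 3-simplex σ to the alternating sum Σ_i (−1)^i (σ with its i-th vertex removed). For instance
  ∂PRST = RST − PST + PRT − PRS,
  ∂PQST = QST − PST + PQT − PQS.
The resulting 10×5 matrix has rank 4, and its Smith normal form has invariant factors (1,1,1,1).

Now H_k = ker ∂_k / im ∂_{k+1}, so:

  H_0: rank C_0 − rank ∂_1 = 5 − 4 = 1, and the invariant factors of ∂_1 are all 1, so H_0 = Z.
  H_1: rank ker ∂_1 − rank ∂_2 = (10 − 4) − 6 = 0, and the invariant factors of ∂_2 are all 1, so H_1 = 0.
  H_2: rank ker ∂_2 − rank ∂_3 = (10 − 6) − 4 = 0, and the invariant factors of ∂_3 are all 1, so H_2 = 0.
  H_3: rank ker ∂_3 − rank ∂_4 = (5 − 4) − 0 = 1, and there is no ∂_4, so H_3 = Z.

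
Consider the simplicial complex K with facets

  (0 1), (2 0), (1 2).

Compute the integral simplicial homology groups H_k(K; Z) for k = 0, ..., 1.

Take the total order 0 < 1 < 2 on the vertex set. Then K (dimension 1) consists of the simplices:

  0-simplices (3): [0], [1], [2]
  1-simplices (3): [0,1], [0,2], [1,2]

so the chain groups are C_0 ≅ Z^3, C_1 ≅ Z^3.

The boundary map ∂_1: C_1 → C_0 maps an edge to its endpoints' difference, ∂[p,q] = q − p. For instance
  ∂[1,2] = [2] − [1].
The 3×3 boundary matrix has rank 2 and Smith normal form diag(1,1).

Reading off H_k = ker ∂_k / im ∂_{k+1}:

  H_0: rank C_0 − rank ∂_1 = 3 − 2 = 1, and the invariant factors of ∂_1 are all 1, so H_0 = Z.
  H_1: rank ker ∂_1 − rank ∂_2 = (3 − 2) − 0 = 1, and there is no ∂_2, so H_1 = Z.

As a check, the Euler characteristic is 3 − 3 = 0, which agrees with 1 − 1 = 0.

H_0 ≅ Z,  H_1 ≅ Z.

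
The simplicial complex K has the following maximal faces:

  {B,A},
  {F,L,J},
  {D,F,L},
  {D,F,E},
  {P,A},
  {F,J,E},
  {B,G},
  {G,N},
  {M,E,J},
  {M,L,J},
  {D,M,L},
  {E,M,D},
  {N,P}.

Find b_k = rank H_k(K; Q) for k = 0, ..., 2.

Take the total order A < B < D < E < F < G < J < L < M < N < P on the vertex set. Then K (dimension 2) consists of the simplices:

  0-simplices (11): A, B, D, E, F, G, J, L, M, N, P
  1-simplices (17): AB, AP, BG, DE, DF, DL, DM, EF, EJ, EM, FJ, FL, GN, JL, JM, LM, NP
  2-simplices (8): DEF, DEM, DFL, DLM, EFJ, EJM, FJL, JLM

giving chain groups C_0 ≅ Z^11, C_1 ≅ Z^17, C_2 ≅ Z^8.

∂_1: C_1 → C_0 sends each edge [p,q] (with p < q) to q − p. For instance
  ∂JL = L − J.
As a 11×17 matrix over Z this has rank 9, with invariant factors (1,1,1,1,1,1,1,1,1).

∂_2: C_2 → C_1 sends each 2-simplex [p,q,r] to [q,r] − [p,r] + [p,q]. For instance
  ∂EJM = JM − EM + EJ,
  ∂DEM = EM − DM + DE.
The 17×8 boundary matrix has rank 7 and Smith normal form diag(1,1,1,1,1,1,1).

Reading off H_k = ker ∂_k / im ∂_{k+1}:

  H_0: rank C_0 − rank ∂_1 = 11 − 9 = 2, and the invariant factors of ∂_1 are all 1, so H_0 ≅ Z^2.
  H_1: rank ker ∂_1 − rank ∂_2 = (17 − 9) − 7 = 1, and the invariant factors of ∂_2 are all 1, so H_1 ≅ Z.
  H_2: rank ker ∂_2 − rank ∂_3 = (8 − 7) − 0 = 1, and there is no ∂_3, so H_2 ≅ Z.

(K is a triangulation of the disjoint union of the circle S^1 and the 2-sphere S^2.)

Hence the Betti numbers are b_0 = 2, b_1 = 1, b_2 = 1.

b_0 = 2, b_1 = 1, b_2 = 1.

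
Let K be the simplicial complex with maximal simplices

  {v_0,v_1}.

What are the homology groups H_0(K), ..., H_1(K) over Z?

We work with the vertex ordering v_0 < v_1. The simplices of K, each written with vertices in increasing order, are:

  0-simplices (2): [v_0], [v_1]
  1-simplices (1): [v_0,v_1]

Hence C_0 ≅ Z^2, C_1 ≅ Z^1.

Boundary ∂_1: C_1 → C_0 is given by ∂[p,q] = [q] − [p].
This gives a 2×1 integer matrix of rank 1; reducing to Smith normal form yields diagonal entries (1).

Now H_k = ker ∂_k / im ∂_{k+1}, so:

  H_0: rank C_0 − rank ∂_1 = 2 − 1 = 1, and the invariant factors of ∂_1 are all 1, so H_0 ≅ Z.
  H_1: rank ker ∂_1 − rank ∂_2 = (1 − 1) − 0 = 0, and there is no ∂_2, so H_1 ≅ 0.

(K is a triangulation of the 1-simplex.)

H_0 ≅ Z,  H_1 = 0.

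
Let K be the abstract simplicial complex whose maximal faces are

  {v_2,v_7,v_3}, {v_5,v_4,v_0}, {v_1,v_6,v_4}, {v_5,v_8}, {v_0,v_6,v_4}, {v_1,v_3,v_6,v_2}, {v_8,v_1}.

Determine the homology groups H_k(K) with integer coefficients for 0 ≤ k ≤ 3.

We work with the vertex ordering v_0 < v_1 < v_2 < v_3 < v_4 < v_5 < v_6 < v_7 < v_8. The simplices of K, each written with vertices in increasing order, are:

  0-simplices (9): [v_0], [v_1], [v_2], [v_3], [v_4], [v_5], [v_6], [v_7], [v_8]
  1-simplices (16): (16 of them)
  2-simplices (8): [v_0,v_4,v_5], [v_0,v_4,v_6], [v_1,v_2,v_3], [v_1,v_2,v_6], [v_1,v_3,v_6], [v_1,v_4,v_6], [v_2,v_3,v_6], [v_2,v_3,v_7]
  3-simplices (1): [v_1,v_2,v_3,v_6]

Hence C_0 ≅ Z^9, C_1 ≅ Z^16, C_2 ≅ Z^8, C_3 ≅ Z^1.

The boundary map ∂_1: C_1 → C_0 sends each edge [p,q] (with p < q) to q − p.
This gives a 9×16 integer matrix of rank 8; reducing to Smith normal form yields diagonal entries (1,1,1,1,1,1,1,1).

∂_2: C_2 → C_1 acts by ∂[p,q,r] = [q,r] − [p,r] + [p,q]. For instance
  ∂[v_0,v_4,v_5] = [v_4,v_5] − [v_0,v_5] + [v_0,v_4],
  ∂[v_2,v_3,v_6] = [v_3,v_6] − [v_2,v_6] + [v_2,v_3].
The 16×8 boundary matrix has rank 7 and Smith normal form diag(1,1,1,1,1,1,1).

The boundary map ∂_3: C_3 → C_2 sends each 3-simplex σ to the alternating sum Σ_i (−1)^i (σ with its i-th vertex removed). For instance
  ∂[v_1,v_2,v_3,v_6] = [v_2,v_3,v_6] − [v_1,v_3,v_6] + [v_1,v_2,v_6] − [v_1,v_2,v_3].
The resulting 8×1 matrix has rank 1, and its Smith normal form has invariant factors (1).

Computing H_k = (kernel of ∂_k) / (image of ∂_{k+1}):

  H_0: rank C_0 − rank ∂_1 = 9 − 8 = 1, and the invariant factors of ∂_1 are all 1, so H_0 = Z.
  H_1: rank ker ∂_1 − rank ∂_2 = (16 − 8) − 7 = 1, and the invariant factors of ∂_2 are all 1, so H_1 = Z.
  H_2: rank ker ∂_2 − rank ∂_3 = (8 − 7) − 1 = 0, and the invariant factors of ∂_3 are all 1, so H_2 = 0.
  H_3: rank ker ∂_3 − rank ∂_4 = (1 − 1) − 0 = 0, and there is no ∂_4, so H_3 = 0.

H_0 ≅ Z,  H_1 ≅ Z,  H_2 = 0,  H_3 = 0.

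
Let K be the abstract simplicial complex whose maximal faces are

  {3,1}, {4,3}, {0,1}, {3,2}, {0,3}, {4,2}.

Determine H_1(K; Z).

H_1 = Z^2.

Take the total order 0 < 1 < 2 < 3 < 4 on the vertex set. Then K (dimension 1) consists of the simplices:

  0-simplices (5): [0], [1], [2], [3], [4]
  1-simplices (6): [0,1], [0,3], [1,3], [2,3], [2,4], [3,4]

giving chain groups C_0 ≅ Z^5, C_1 ≅ Z^6.

The boundary map ∂_1: C_1 → C_0 sends each edge [p,q] (with p < q) to q − p.
The resulting 5×6 matrix has rank 4, and its Smith normal form has invariant factors (1,1,1,1).

Reading off H_k = ker ∂_k / im ∂_{k+1}:

  H_1: rank ker ∂_1 − rank ∂_2 = (6 − 4) − 0 = 2, and there is no ∂_2, so H_1 = Z^2.

(K is a triangulation of a wedge of 2 circles.)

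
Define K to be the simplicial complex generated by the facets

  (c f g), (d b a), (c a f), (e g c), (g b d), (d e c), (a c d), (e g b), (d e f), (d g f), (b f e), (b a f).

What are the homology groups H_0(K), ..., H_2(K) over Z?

We work with the vertex ordering a < b < c < d < e < f < g. The simplices of K, each written with vertices in increasing order, are:

  0-simplices (7): a, b, c, d, e, f, g
  1-simplices (18): ab, ac, ad, af, bd, be, bf, bg, cd, ce, cf, cg, de, df, dg, ef, eg, fg
  2-simplices (12): abd, abf, acd, acf, bdg, bef, beg, cde, ceg, cfg, def, dfg

Hence C_0 ≅ Z^7, C_1 ≅ Z^18, C_2 ≅ Z^12.

The boundary map ∂_1: C_1 → C_0 sends each edge [p,q] (with p < q) to q − p. For instance
  ∂de = e − d.
As a 7×18 matrix over Z this has rank 6, with invariant factors (1,1,1,1,1,1).

Boundary ∂_2: C_2 → C_1 sends each 2-simplex [p,q,r] to [q,r] − [p,r] + [p,q]. For instance
  ∂dfg = fg − dg + df,
  ∂bef = ef − bf + be.
This gives a 18×12 integer matrix of rank 12; reducing to Smith normal form yields diagonal entries (1,1,1,1,1,1,1,1,1,1,1,2).

Now H_k = ker ∂_k / im ∂_{k+1}, so:

  H_0: rank C_0 − rank ∂_1 = 7 − 6 = 1, and the invariant factors of ∂_1 are all 1, so H_0 ≅ Z.
  H_1: rank ker ∂_1 − rank ∂_2 = (18 − 6) − 12 = 0, and ∂_2 has invariant factor 2 > 1, so H_1 ≅ Z_2.
  H_2: rank ker ∂_2 − rank ∂_3 = (12 − 12) − 0 = 0, and there is no ∂_3, so H_2 ≅ 0.

H_0 ≅ Z,  H_1 ≅ Z_2,  H_2 = 0.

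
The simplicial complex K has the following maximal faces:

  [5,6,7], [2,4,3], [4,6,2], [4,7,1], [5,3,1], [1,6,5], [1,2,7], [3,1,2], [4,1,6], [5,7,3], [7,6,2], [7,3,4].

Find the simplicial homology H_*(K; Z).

H_0 = Z,  H_1 = Z/2Z,  H_2 = 0.

We work with the vertex ordering 1 < 2 < 3 < 4 < 5 < 6 < 7. The simplices of K, each written with vertices in increasing order, are:

  0-simplices (7): [1], [2], [3], [4], [5], [6], [7]
  1-simplices (18): [1,2], [1,3], [1,4], [1,5], [1,6], [1,7], [2,3], [2,4], [2,6], [2,7], [3,4], [3,5], [3,7], [4,6], [4,7], [5,6], [5,7], [6,7]
  2-simplices (12): [1,2,3], [1,2,7], [1,3,5], [1,4,6], [1,4,7], [1,5,6], [2,3,4], [2,4,6], [2,6,7], [3,4,7], [3,5,7], [5,6,7]

Hence C_0 ≅ Z^7, C_1 ≅ Z^18, C_2 ≅ Z^12.

∂_1: C_1 → C_0 sends each edge [p,q] (with p < q) to q − p. For instance
  ∂[3,4] = [4] − [3].
This gives a 7×18 integer matrix of rank 6; reducing to Smith normal form yields diagonal entries (1,1,1,1,1,1).

Boundary ∂_2: C_2 → C_1 sends each 2-simplex [p,q,r] to [q,r] − [p,r] + [p,q]. For instance
  ∂[1,4,6] = [4,6] − [1,6] + [1,4],
  ∂[2,4,6] = [4,6] − [2,6] + [2,4].
As a 18×12 matrix over Z this has rank 12, with invariant factors (1,1,1,1,1,1,1,1,1,1,1,2).

Reading off H_k = ker ∂_k / im ∂_{k+1}:

  H_0: rank C_0 − rank ∂_1 = 7 − 6 = 1, and the invariant factors of ∂_1 are all 1, so H_0 = Z.
  H_1: rank ker ∂_1 − rank ∂_2 = (18 − 6) − 12 = 0, and ∂_2 has invariant factor 2 > 1, so H_1 = Z/2Z.
  H_2: rank ker ∂_2 − rank ∂_3 = (12 − 12) − 0 = 0, and there is no ∂_3, so H_2 = 0.

As a check, the Euler characteristic is 7 − 18 + 12 = 1, which agrees with 1 − 0 + 0 = 1.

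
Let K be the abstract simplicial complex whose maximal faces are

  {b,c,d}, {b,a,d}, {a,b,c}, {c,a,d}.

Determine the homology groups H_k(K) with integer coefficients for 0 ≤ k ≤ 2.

Take the total order a < b < c < d on the vertex set. Then K (dimension 2) consists of the simplices:

  0-simplices (4): a, b, c, d
  1-simplices (6): ab, ac, ad, bc, bd, cd
  2-simplices (4): abc, abd, acd, bcd

giving chain groups C_0 ≅ Z^4, C_1 ≅ Z^6, C_2 ≅ Z^4.

∂_1: C_1 → C_0 is given by ∂[p,q] = [q] − [p]. For instance
  ∂bd = d − b.
The 4×6 boundary matrix has rank 3 and Smith normal form diag(1,1,1).

The boundary map ∂_2: C_2 → C_1 acts by ∂[p,q,r] = [q,r] − [p,r] + [p,q]. For instance
  ∂acd = cd − ad + ac,
  ∂abd = bd − ad + ab.
This gives a 6×4 integer matrix of rank 3; reducing to Smith normal form yields diagonal entries (1,1,1).

Reading off H_k = ker ∂_k / im ∂_{k+1}:

  H_0: rank C_0 − rank ∂_1 = 4 − 3 = 1, and the invariant factors of ∂_1 are all 1, so H_0 ≅ Z.
  H_1: rank ker ∂_1 − rank ∂_2 = (6 − 3) − 3 = 0, and the invariant factors of ∂_2 are all 1, so H_1 ≅ 0.
  H_2: rank ker ∂_2 − rank ∂_3 = (4 − 3) − 0 = 1, and there is no ∂_3, so H_2 ≅ Z.

H_0 = Z,  H_1 = 0,  H_2 = Z.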